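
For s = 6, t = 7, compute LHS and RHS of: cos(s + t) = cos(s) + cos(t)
LHS = cos(6 + 7) = cos(13) ≈ 0.9074
RHS = cos(6) + cos(7) ≈ 1.714

LHS ≠ RHS (they differ by about 0.8066), so the equation does not hold here.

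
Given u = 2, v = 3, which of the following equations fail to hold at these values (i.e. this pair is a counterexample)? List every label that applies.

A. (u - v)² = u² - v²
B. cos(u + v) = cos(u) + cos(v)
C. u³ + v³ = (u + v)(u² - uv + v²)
Evaluating each claim at the given values:
A. LHS = 1, RHS = -5 → fails here (LHS ≠ RHS)
B. LHS = cos(5) ≈ 0.2837, RHS = cos(3) + cos(2) ≈ -1.406 → fails here (LHS ≠ RHS)
C. LHS = 35, RHS = 35 → holds here (LHS = RHS)

Answer: A, B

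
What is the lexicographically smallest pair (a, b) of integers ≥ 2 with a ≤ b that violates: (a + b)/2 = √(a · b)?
At (2, 2): both sides equal 2, so it holds there.

Substituting (2, 3) into the claim:
LHS = (2 + 3)/2 = 5/2
RHS = √(2 · 3) = √(6) ≈ 2.449

Since LHS ≠ RHS, this pair disproves the claim, and no lexicographically smaller pair (a ≤ b, integers ≥ 2) does.

For instance (6, 7) is also a counterexample (LHS = 13/2, RHS = √(42) ≈ 6.481), but it's lexicographically larger.

Answer: (a, b) = (2, 3)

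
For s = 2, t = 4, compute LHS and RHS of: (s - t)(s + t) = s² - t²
LHS = (2 - 4)(2 + 4) = -12
RHS = 2² - 4² = -12

LHS = RHS: the two sides agree.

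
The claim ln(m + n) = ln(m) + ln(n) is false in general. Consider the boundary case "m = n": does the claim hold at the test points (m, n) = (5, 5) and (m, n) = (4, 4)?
At (5, 5): LHS = ln(10) ≈ 2.303 ≠ RHS = 2·ln(5) ≈ 3.219
At (4, 4): LHS = ln(8) ≈ 2.079 ≠ RHS = 2·ln(4) ≈ 2.773

Answer: No, fails at both test points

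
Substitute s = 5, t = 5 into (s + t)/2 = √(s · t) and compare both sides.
LHS = (5 + 5)/2 = 5
RHS = √(5 · 5) = 5

LHS = RHS: the two sides agree.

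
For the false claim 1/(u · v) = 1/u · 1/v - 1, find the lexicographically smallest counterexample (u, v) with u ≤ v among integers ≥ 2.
Substituting (2, 2) into the claim:
LHS = 1/(2 · 2) = 1/4
RHS = 1/2 · 1/2 - 1 = -3/4

Since LHS ≠ RHS, this pair disproves the claim, and no lexicographically smaller pair (u ≤ v, integers ≥ 2) does.

For instance (4, 5) is also a counterexample (LHS = 1/20, RHS = -19/20), but it's lexicographically larger.

Answer: (u, v) = (2, 2)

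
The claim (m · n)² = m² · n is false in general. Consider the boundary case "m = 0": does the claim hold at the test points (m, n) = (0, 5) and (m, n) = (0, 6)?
Yes, holds at both test points

At (0, 5): LHS = 0, RHS = 0 → equal
At (0, 6): LHS = 0, RHS = 0 → equal

So the claim does hold at both of these boundary points, even though it is not an identity.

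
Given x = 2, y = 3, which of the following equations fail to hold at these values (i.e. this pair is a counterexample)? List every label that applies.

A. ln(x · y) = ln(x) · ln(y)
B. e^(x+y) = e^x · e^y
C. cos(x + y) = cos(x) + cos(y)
A, C

Evaluating each claim at the given values:
A. LHS = ln(6) ≈ 1.792, RHS = ln(2)·ln(3) ≈ 0.7615 → fails here (LHS ≠ RHS)
B. LHS = e^5 ≈ 148.4, RHS = e^5 ≈ 148.4 → holds here (LHS = RHS)
C. LHS = cos(5) ≈ 0.2837, RHS = cos(3) + cos(2) ≈ -1.406 → fails here (LHS ≠ RHS)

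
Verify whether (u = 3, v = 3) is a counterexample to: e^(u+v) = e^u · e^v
Substituting u = 3, v = 3:
LHS = e^(3+3) = e^6 ≈ 403.4
RHS = e^3 · e^3 = e^6 ≈ 403.4

The sides agree, so this pair does not disprove the claim.

Answer: No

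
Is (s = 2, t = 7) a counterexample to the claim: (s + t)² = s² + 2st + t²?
No

Substituting s = 2, t = 7:
LHS = (2 + 7)² = 81
RHS = 2² + 2·2·7 + 7² = 81

The sides agree, so this pair does not disprove the claim.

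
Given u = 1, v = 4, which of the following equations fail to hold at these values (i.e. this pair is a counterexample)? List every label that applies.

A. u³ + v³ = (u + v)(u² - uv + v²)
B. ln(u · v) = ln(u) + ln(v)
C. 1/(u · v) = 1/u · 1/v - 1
C

Evaluating each claim at the given values:
A. LHS = 65, RHS = 65 → holds here (LHS = RHS)
B. LHS = ln(4) ≈ 1.386, RHS = ln(4) ≈ 1.386 → holds here (LHS = RHS)
C. LHS = 1/4, RHS = -3/4 → fails here (LHS ≠ RHS)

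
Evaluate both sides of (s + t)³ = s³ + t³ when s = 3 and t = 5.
LHS = (3 + 5)³ = 512
RHS = 3³ + 5³ = 152

LHS ≠ RHS, so the equation does not hold here.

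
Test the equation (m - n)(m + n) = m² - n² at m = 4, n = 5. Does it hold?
Substituting m = 4, n = 5:

LHS = (4 - 5)(4 + 5) = -9
RHS = 4² - 5² = -9

LHS = RHS, so the equation holds at this point.

Answer: Holds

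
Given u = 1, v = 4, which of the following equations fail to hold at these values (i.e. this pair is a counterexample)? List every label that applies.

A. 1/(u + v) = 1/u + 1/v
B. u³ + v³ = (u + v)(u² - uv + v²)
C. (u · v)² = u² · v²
A

Evaluating each claim at the given values:
A. LHS = 1/5, RHS = 5/4 → fails here (LHS ≠ RHS)
B. LHS = 65, RHS = 65 → holds here (LHS = RHS)
C. LHS = 16, RHS = 16 → holds here (LHS = RHS)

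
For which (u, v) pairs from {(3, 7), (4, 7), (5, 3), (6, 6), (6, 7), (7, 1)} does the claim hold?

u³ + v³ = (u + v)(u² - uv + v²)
All pairs

Testing each pair:
(3, 7): LHS = 370, RHS = 370 → holds
(4, 7): LHS = 407, RHS = 407 → holds
(5, 3): LHS = 152, RHS = 152 → holds
(6, 6): LHS = 432, RHS = 432 → holds
(6, 7): LHS = 559, RHS = 559 → holds
(7, 1): LHS = 344, RHS = 344 → holds

Every pair satisfies the claim.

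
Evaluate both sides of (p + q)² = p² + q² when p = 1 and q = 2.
LHS = (1 + 2)² = 9
RHS = 1² + 2² = 5

LHS ≠ RHS, so the equation does not hold here.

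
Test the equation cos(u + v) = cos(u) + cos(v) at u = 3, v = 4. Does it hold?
Fails

Substituting u = 3, v = 4:

LHS = cos(3 + 4) = cos(7) ≈ 0.7539
RHS = cos(3) + cos(4) ≈ -1.644

LHS ≠ RHS, so the equation does not hold at this point.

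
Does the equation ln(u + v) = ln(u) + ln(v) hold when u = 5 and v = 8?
Substituting u = 5, v = 8:

LHS = ln(5 + 8) = ln(13) ≈ 2.565
RHS = ln(5) + ln(8) ≈ 3.689

LHS ≠ RHS, so the equation does not hold at this point.

Answer: Fails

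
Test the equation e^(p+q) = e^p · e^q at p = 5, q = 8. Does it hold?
Substituting p = 5, q = 8:

LHS = e^(5+8) = e^13 ≈ 442413.4
RHS = e^5 · e^8 = e^13 ≈ 442413.4

LHS = RHS, so the equation holds at this point.

Answer: Holds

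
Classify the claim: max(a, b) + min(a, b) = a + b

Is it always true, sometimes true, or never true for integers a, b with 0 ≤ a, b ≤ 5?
The identity holds for every pair in the range. For instance at (a, b) = (3, 4): both sides equal 7.

Answer: Always true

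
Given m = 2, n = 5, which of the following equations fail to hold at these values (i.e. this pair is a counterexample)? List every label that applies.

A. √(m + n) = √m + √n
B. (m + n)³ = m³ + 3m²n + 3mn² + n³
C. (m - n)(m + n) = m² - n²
Evaluating each claim at the given values:
A. LHS = √(7) ≈ 2.646, RHS = √(2) + √(5) ≈ 3.65 → fails here (LHS ≠ RHS)
B. LHS = 343, RHS = 343 → holds here (LHS = RHS)
C. LHS = -21, RHS = -21 → holds here (LHS = RHS)

Answer: A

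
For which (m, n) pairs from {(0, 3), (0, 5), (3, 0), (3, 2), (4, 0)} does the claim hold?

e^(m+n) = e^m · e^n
Testing each pair:
(0, 3): LHS = e^3 ≈ 20.09, RHS = e^3 ≈ 20.09 → holds
(0, 5): LHS = e^5 ≈ 148.4, RHS = e^5 ≈ 148.4 → holds
(3, 0): LHS = e^3 ≈ 20.09, RHS = e^3 ≈ 20.09 → holds
(3, 2): LHS = e^5 ≈ 148.4, RHS = e^5 ≈ 148.4 → holds
(4, 0): LHS = e^4 ≈ 54.6, RHS = e^4 ≈ 54.6 → holds

Every pair satisfies the claim.

Answer: All pairs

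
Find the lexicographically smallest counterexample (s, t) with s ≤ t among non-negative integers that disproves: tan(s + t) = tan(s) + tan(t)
(s, t) = (1, 1)

Substituting (1, 1) into the claim:
LHS = tan(1 + 1) = tan(2) ≈ -2.185
RHS = tan(1) + tan(1) = 2·tan(1) ≈ 3.115

Since LHS ≠ RHS, this pair disproves the claim, and no lexicographically smaller pair (s ≤ t, non-negative integers) does.

For instance (5, 7) is also a counterexample (LHS = tan(12) ≈ -0.6359, RHS = tan(5) + tan(7) ≈ -2.509), but it's lexicographically larger.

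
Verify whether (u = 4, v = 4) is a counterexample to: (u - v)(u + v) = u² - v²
Substituting u = 4, v = 4:
LHS = (4 - 4)(4 + 4) = 0
RHS = 4² - 4² = 0

The sides agree, so this pair does not disprove the claim.

Answer: No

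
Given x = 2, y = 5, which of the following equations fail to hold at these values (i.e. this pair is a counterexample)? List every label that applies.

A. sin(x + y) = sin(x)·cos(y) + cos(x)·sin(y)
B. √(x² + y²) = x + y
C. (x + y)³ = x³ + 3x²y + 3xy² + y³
Evaluating each claim at the given values:
A. LHS = sin(7) ≈ 0.657, RHS = sin(2)·cos(5) + sin(5)·cos(2) ≈ 0.657 → holds here (LHS = RHS)
B. LHS = √(29) ≈ 5.385, RHS = 7 → fails here (LHS ≠ RHS)
C. LHS = 343, RHS = 343 → holds here (LHS = RHS)

Answer: B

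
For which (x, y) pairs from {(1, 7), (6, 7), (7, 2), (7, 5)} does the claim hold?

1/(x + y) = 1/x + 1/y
None

Testing each pair:
(1, 7): LHS = 1/8, RHS = 8/7 → fails
(6, 7): LHS = 1/13, RHS = 13/42 → fails
(7, 2): LHS = 1/9, RHS = 9/14 → fails
(7, 5): LHS = 1/12, RHS = 12/35 → fails

No pair satisfies the claim.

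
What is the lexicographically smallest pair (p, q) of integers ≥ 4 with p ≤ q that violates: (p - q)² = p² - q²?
At (4, 4): both sides equal 0, so it holds there.

Substituting (4, 5) into the claim:
LHS = (4 - 5)² = 1
RHS = 4² - 5² = -9

Since LHS ≠ RHS, this pair disproves the claim, and no lexicographically smaller pair (p ≤ q, integers ≥ 4) does.

For instance (4, 6) is also a counterexample (LHS = 4, RHS = -20), but it's lexicographically larger.

Answer: (p, q) = (4, 5)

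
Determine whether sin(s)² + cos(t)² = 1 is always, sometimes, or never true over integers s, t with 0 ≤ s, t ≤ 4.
It holds at (s, t) = (2, 2) (both sides equal 1), but fails at (s, t) = (0, 2) (LHS = cos(2)² ≈ 0.1732, RHS = 1).

Answer: Sometimes true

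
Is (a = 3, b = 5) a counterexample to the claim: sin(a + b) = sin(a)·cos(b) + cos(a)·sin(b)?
Substituting a = 3, b = 5:
LHS = sin(3 + 5) = sin(8) ≈ 0.9894
RHS = sin(3)·cos(5) + cos(3)·sin(5) = sin(3)·cos(5) + sin(5)·cos(3) ≈ 0.9894

The sides agree, so this pair does not disprove the claim.

Answer: No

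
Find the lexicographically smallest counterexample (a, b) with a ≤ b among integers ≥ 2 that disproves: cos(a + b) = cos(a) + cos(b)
(a, b) = (2, 2)

Substituting (2, 2) into the claim:
LHS = cos(2 + 2) = cos(4) ≈ -0.6536
RHS = cos(2) + cos(2) = 2·cos(2) ≈ -0.8323

Since LHS ≠ RHS, this pair disproves the claim, and no lexicographically smaller pair (a ≤ b, integers ≥ 2) does.

For instance (5, 7) is also a counterexample (LHS = cos(12) ≈ 0.8439, RHS = cos(5) + cos(7) ≈ 1.038), but it's lexicographically larger.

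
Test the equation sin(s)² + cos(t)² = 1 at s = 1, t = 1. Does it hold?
Holds

Substituting s = 1, t = 1:

LHS = sin(1)² + cos(1)² = 1
RHS = 1

LHS = RHS, so the equation holds at this point.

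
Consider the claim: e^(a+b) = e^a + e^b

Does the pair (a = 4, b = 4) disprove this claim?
Substituting a = 4, b = 4:
LHS = e^(4+4) = e^8 ≈ 2981
RHS = e^4 + e^4 = 2·e^4 ≈ 109.2

Since LHS ≠ RHS, this pair disproves the claim.

Answer: Yes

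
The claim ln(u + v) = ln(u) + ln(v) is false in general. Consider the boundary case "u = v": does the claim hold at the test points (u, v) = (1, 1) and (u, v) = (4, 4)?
At (1, 1): LHS = ln(2) ≈ 0.6931 ≠ RHS = 0
At (4, 4): LHS = ln(8) ≈ 2.079 ≠ RHS = 2·ln(4) ≈ 2.773

Answer: No, fails at both test points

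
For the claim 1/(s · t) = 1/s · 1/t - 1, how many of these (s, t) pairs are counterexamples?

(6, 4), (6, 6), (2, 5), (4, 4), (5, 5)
5

Testing each pair:
(6, 4): LHS = 1/24, RHS = -23/24 → counterexample
(6, 6): LHS = 1/36, RHS = -35/36 → counterexample
(2, 5): LHS = 1/10, RHS = -9/10 → counterexample
(4, 4): LHS = 1/16, RHS = -15/16 → counterexample
(5, 5): LHS = 1/25, RHS = -24/25 → counterexample

That makes 5 counterexamples.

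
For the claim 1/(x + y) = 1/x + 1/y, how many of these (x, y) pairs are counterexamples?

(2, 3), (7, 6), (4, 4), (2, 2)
4

Testing each pair:
(2, 3): LHS = 1/5, RHS = 5/6 → counterexample
(7, 6): LHS = 1/13, RHS = 13/42 → counterexample
(4, 4): LHS = 1/8, RHS = 1/2 → counterexample
(2, 2): LHS = 1/4, RHS = 1 → counterexample

That makes 4 counterexamples.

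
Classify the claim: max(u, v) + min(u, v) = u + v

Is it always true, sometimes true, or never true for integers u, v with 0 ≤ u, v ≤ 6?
Always true

The identity holds for every pair in the range. For instance at (u, v) = (6, 5): both sides equal 11.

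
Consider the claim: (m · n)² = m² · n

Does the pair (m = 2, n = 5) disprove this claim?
Yes

Substituting m = 2, n = 5:
LHS = (2 · 5)² = 100
RHS = 2² · 5 = 20

Since LHS ≠ RHS, this pair disproves the claim.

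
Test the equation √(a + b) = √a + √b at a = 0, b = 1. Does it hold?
Substituting a = 0, b = 1:

LHS = √(0 + 1) = 1
RHS = √0 + √1 = 1

LHS = RHS, so the equation holds at this point.

Answer: Holds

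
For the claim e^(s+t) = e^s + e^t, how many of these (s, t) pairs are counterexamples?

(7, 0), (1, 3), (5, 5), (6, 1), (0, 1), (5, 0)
6

Testing each pair:
(7, 0): LHS = e^7 ≈ 1097, RHS = 1 + e^7 ≈ 1098 → counterexample
(1, 3): LHS = e^4 ≈ 54.6, RHS = e + e^3 ≈ 22.8 → counterexample
(5, 5): LHS = e^10 ≈ 22026.5, RHS = 2·e^5 ≈ 296.8 → counterexample
(6, 1): LHS = e^7 ≈ 1097, RHS = e + e^6 ≈ 406.1 → counterexample
(0, 1): LHS = e ≈ 2.718, RHS = 1 + e ≈ 3.718 → counterexample
(5, 0): LHS = e^5 ≈ 148.4, RHS = 1 + e^5 ≈ 149.4 → counterexample

That makes 6 counterexamples.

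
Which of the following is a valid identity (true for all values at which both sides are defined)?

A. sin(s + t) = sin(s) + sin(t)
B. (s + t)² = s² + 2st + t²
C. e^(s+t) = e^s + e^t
A: fails at (2, 7) — LHS = sin(9) ≈ 0.4121, RHS = sin(7) + sin(2) ≈ 1.566.
B: holds — e.g. at (3, 7), both sides equal 100.
C: fails at (6, 7) — LHS = e^13 ≈ 442413.4, RHS = e^6 + e^7 ≈ 1500.

Answer: B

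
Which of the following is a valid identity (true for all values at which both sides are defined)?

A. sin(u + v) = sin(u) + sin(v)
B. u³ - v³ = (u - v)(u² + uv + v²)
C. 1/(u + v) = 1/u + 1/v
A: fails at (2, 2) — LHS = sin(4) ≈ -0.7568, RHS = 2·sin(2) ≈ 1.819.
B: holds — e.g. at (4, 5), both sides equal -61.
C: fails at (3, 4) — LHS = 1/7, RHS = 7/12.

Answer: B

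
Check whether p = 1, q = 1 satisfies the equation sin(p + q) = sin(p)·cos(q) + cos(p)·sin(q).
Substituting p = 1, q = 1:

LHS = sin(1 + 1) = sin(2) ≈ 0.9093
RHS = sin(1)·cos(1) + cos(1)·sin(1) = 2·sin(1)·cos(1) ≈ 0.9093

LHS = RHS, so the equation holds at this point.

Answer: Holds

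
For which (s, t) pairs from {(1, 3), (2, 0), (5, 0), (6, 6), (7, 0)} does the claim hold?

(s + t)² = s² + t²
(2, 0), (5, 0), (7, 0)

Testing each pair:
(1, 3): LHS = 16, RHS = 10 → fails
(2, 0): LHS = 4, RHS = 4 → holds
(5, 0): LHS = 25, RHS = 25 → holds
(6, 6): LHS = 144, RHS = 72 → fails
(7, 0): LHS = 49, RHS = 49 → holds

3 of 5 pairs satisfy the claim.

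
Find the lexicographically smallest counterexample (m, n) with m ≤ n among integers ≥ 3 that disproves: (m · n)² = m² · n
(m, n) = (3, 3)

Substituting (3, 3) into the claim:
LHS = (3 · 3)² = 81
RHS = 3² · 3 = 27

Since LHS ≠ RHS, this pair disproves the claim, and no lexicographically smaller pair (m ≤ n, integers ≥ 3) does.

For instance (6, 9) is also a counterexample (LHS = 2916, RHS = 324), but it's lexicographically larger.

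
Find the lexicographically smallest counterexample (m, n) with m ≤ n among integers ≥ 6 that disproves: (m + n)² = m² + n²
(m, n) = (6, 6)

Substituting (6, 6) into the claim:
LHS = (6 + 6)² = 144
RHS = 6² + 6² = 72

Since LHS ≠ RHS, this pair disproves the claim, and no lexicographically smaller pair (m ≤ n, integers ≥ 6) does.

For instance (8, 9) is also a counterexample (LHS = 289, RHS = 145), but it's lexicographically larger.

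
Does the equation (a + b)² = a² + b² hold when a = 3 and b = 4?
Fails

Substituting a = 3, b = 4:

LHS = (3 + 4)² = 49
RHS = 3² + 4² = 25

LHS ≠ RHS, so the equation does not hold at this point.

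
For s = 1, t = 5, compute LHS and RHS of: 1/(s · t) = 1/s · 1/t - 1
LHS = 1/(1 · 5) = 1/5
RHS = 1/1 · 1/5 - 1 = -4/5

LHS ≠ RHS, so the equation does not hold here.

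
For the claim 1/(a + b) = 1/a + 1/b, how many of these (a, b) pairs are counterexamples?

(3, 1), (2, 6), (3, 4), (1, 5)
4

Testing each pair:
(3, 1): LHS = 1/4, RHS = 4/3 → counterexample
(2, 6): LHS = 1/8, RHS = 2/3 → counterexample
(3, 4): LHS = 1/7, RHS = 7/12 → counterexample
(1, 5): LHS = 1/6, RHS = 6/5 → counterexample

That makes 4 counterexamples.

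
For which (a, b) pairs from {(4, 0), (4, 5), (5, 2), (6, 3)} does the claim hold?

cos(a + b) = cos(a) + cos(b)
None

Testing each pair:
(4, 0): LHS = cos(4) ≈ -0.6536, RHS = cos(4) + 1 ≈ 0.3464 → fails
(4, 5): LHS = cos(9) ≈ -0.9111, RHS = cos(4) + cos(5) ≈ -0.37 → fails
(5, 2): LHS = cos(7) ≈ 0.7539, RHS = cos(2) + cos(5) ≈ -0.1325 → fails
(6, 3): LHS = cos(9) ≈ -0.9111, RHS = cos(3) + cos(6) ≈ -0.02982 → fails

No pair satisfies the claim.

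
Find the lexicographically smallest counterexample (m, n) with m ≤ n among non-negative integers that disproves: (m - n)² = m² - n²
(m, n) = (0, 1)

Substituting (0, 1) into the claim:
LHS = (0 - 1)² = 1
RHS = 0² - 1² = -1

Since LHS ≠ RHS, this pair disproves the claim, and no lexicographically smaller pair (m ≤ n, non-negative integers) does.

For instance (4, 5) is also a counterexample (LHS = 1, RHS = -9), but it's lexicographically larger.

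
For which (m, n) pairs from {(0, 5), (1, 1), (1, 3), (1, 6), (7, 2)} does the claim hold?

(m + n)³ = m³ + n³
Testing each pair:
(0, 5): LHS = 125, RHS = 125 → holds
(1, 1): LHS = 8, RHS = 2 → fails
(1, 3): LHS = 64, RHS = 28 → fails
(1, 6): LHS = 343, RHS = 217 → fails
(7, 2): LHS = 729, RHS = 351 → fails

1 of 5 pairs satisfies the claim.

Answer: (0, 5)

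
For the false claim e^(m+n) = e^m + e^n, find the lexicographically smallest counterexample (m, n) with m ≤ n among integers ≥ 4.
Substituting (4, 4) into the claim:
LHS = e^(4+4) = e^8 ≈ 2981
RHS = e^4 + e^4 = 2·e^4 ≈ 109.2

Since LHS ≠ RHS, this pair disproves the claim, and no lexicographically smaller pair (m ≤ n, integers ≥ 4) does.

For instance (6, 11) is also a counterexample (LHS = e^17 ≈ 24154952.8, RHS = e^6 + e^11 ≈ 60277.6), but it's lexicographically larger.

Answer: (m, n) = (4, 4)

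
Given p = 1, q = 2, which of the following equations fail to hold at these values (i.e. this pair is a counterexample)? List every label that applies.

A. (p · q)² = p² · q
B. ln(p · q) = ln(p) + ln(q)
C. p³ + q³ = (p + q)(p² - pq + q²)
Evaluating each claim at the given values:
A. LHS = 4, RHS = 2 → fails here (LHS ≠ RHS)
B. LHS = ln(2) ≈ 0.6931, RHS = ln(2) ≈ 0.6931 → holds here (LHS = RHS)
C. LHS = 9, RHS = 9 → holds here (LHS = RHS)

Answer: A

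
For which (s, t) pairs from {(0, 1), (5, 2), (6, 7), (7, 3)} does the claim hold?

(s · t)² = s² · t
(0, 1)

Testing each pair:
(0, 1): LHS = 0, RHS = 0 → holds
(5, 2): LHS = 100, RHS = 50 → fails
(6, 7): LHS = 1764, RHS = 252 → fails
(7, 3): LHS = 441, RHS = 147 → fails

1 of 4 pairs satisfies the claim.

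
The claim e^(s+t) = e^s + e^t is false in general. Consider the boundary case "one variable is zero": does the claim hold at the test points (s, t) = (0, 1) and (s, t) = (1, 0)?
No, fails at both test points

At (0, 1): LHS = e ≈ 2.718 ≠ RHS = 1 + e ≈ 3.718
At (1, 0): LHS = e ≈ 2.718 ≠ RHS = 1 + e ≈ 3.718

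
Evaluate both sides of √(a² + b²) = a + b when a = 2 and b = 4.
LHS = √(2² + 4²) = 2·√(5) ≈ 4.472
RHS = 2 + 4 = 6

LHS ≠ RHS (they differ by about 1.528), so the equation does not hold here.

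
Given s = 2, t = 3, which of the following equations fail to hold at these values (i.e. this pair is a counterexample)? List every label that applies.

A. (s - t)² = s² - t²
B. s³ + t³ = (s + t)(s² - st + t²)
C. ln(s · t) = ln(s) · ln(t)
Evaluating each claim at the given values:
A. LHS = 1, RHS = -5 → fails here (LHS ≠ RHS)
B. LHS = 35, RHS = 35 → holds here (LHS = RHS)
C. LHS = ln(6) ≈ 1.792, RHS = ln(2)·ln(3) ≈ 0.7615 → fails here (LHS ≠ RHS)

Answer: A, C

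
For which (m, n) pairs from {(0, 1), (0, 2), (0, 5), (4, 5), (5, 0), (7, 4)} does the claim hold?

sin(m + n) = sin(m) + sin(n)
(0, 1), (0, 2), (0, 5), (5, 0)

Testing each pair:
(0, 1): LHS = sin(1) ≈ 0.8415, RHS = sin(1) ≈ 0.8415 → holds
(0, 2): LHS = sin(2) ≈ 0.9093, RHS = sin(2) ≈ 0.9093 → holds
(0, 5): LHS = sin(5) ≈ -0.9589, RHS = sin(5) ≈ -0.9589 → holds
(4, 5): LHS = sin(9) ≈ 0.4121, RHS = sin(5) + sin(4) ≈ -1.716 → fails
(5, 0): LHS = sin(5) ≈ -0.9589, RHS = sin(5) ≈ -0.9589 → holds
(7, 4): LHS = sin(11) ≈ -1, RHS = sin(4) + sin(7) ≈ -0.09982 → fails

4 of 6 pairs satisfy the claim.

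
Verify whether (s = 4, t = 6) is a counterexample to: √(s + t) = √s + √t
Substituting s = 4, t = 6:
LHS = √(4 + 6) = √(10) ≈ 3.162
RHS = √4 + √6 = 2 + √(6) ≈ 4.449

Since LHS ≠ RHS, this pair disproves the claim.

Answer: Yes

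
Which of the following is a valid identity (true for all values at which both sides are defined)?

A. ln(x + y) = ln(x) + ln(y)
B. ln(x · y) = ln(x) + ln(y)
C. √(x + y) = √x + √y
B

A: fails at (3, 5) — LHS = ln(8) ≈ 2.079, RHS = ln(3) + ln(5) ≈ 2.708.
B: holds — e.g. at (4, 6), both sides equal ln(24) ≈ 3.178.
C: fails at (4, 5) — LHS = 3, RHS = 2 + √(5) ≈ 4.236.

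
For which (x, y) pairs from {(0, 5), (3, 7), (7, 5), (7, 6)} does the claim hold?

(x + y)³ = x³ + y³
(0, 5)

Testing each pair:
(0, 5): LHS = 125, RHS = 125 → holds
(3, 7): LHS = 1000, RHS = 370 → fails
(7, 5): LHS = 1728, RHS = 468 → fails
(7, 6): LHS = 2197, RHS = 559 → fails

1 of 4 pairs satisfies the claim.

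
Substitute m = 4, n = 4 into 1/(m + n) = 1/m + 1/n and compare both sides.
LHS = 1/(4 + 4) = 1/8
RHS = 1/4 + 1/4 = 1/2

LHS ≠ RHS, so the equation does not hold here.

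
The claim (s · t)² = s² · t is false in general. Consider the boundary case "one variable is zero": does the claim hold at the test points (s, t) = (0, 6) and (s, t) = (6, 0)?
Yes, holds at both test points

At (0, 6): LHS = 0, RHS = 0 → equal
At (6, 0): LHS = 0, RHS = 0 → equal

So the claim does hold at both of these boundary points, even though it is not an identity.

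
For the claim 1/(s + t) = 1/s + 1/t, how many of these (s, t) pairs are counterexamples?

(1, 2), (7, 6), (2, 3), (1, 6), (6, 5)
5

Testing each pair:
(1, 2): LHS = 1/3, RHS = 3/2 → counterexample
(7, 6): LHS = 1/13, RHS = 13/42 → counterexample
(2, 3): LHS = 1/5, RHS = 5/6 → counterexample
(1, 6): LHS = 1/7, RHS = 7/6 → counterexample
(6, 5): LHS = 1/11, RHS = 11/30 → counterexample

That makes 5 counterexamples.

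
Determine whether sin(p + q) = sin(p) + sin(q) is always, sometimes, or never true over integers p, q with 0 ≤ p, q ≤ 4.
It holds at (p, q) = (0, 1) (both sides equal sin(1) ≈ 0.8415), but fails at (p, q) = (1, 2) (LHS = sin(3) ≈ 0.1411, RHS = sin(1) + sin(2) ≈ 1.751).

Answer: Sometimes true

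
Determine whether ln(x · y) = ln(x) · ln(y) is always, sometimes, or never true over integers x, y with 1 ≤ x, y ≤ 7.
Sometimes true

It holds at (x, y) = (1, 1) (both sides equal 0), but fails at (x, y) = (7, 7) (LHS = ln(49) ≈ 3.892, RHS = ln(7)² ≈ 3.787).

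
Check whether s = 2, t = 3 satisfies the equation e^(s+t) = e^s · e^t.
Substituting s = 2, t = 3:

LHS = e^(2+3) = e^5 ≈ 148.4
RHS = e^2 · e^3 = e^5 ≈ 148.4

LHS = RHS, so the equation holds at this point.

Answer: Holds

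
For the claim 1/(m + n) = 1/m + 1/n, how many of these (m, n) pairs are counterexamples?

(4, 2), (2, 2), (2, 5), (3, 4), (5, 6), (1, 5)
Testing each pair:
(4, 2): LHS = 1/6, RHS = 3/4 → counterexample
(2, 2): LHS = 1/4, RHS = 1 → counterexample
(2, 5): LHS = 1/7, RHS = 7/10 → counterexample
(3, 4): LHS = 1/7, RHS = 7/12 → counterexample
(5, 6): LHS = 1/11, RHS = 11/30 → counterexample
(1, 5): LHS = 1/6, RHS = 6/5 → counterexample

That makes 6 counterexamples.

Answer: 6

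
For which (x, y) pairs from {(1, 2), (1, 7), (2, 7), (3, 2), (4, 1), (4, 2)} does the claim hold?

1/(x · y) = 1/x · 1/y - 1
Testing each pair:
(1, 2): LHS = 1/2, RHS = -1/2 → fails
(1, 7): LHS = 1/7, RHS = -6/7 → fails
(2, 7): LHS = 1/14, RHS = -13/14 → fails
(3, 2): LHS = 1/6, RHS = -5/6 → fails
(4, 1): LHS = 1/4, RHS = -3/4 → fails
(4, 2): LHS = 1/8, RHS = -7/8 → fails

No pair satisfies the claim.

Answer: None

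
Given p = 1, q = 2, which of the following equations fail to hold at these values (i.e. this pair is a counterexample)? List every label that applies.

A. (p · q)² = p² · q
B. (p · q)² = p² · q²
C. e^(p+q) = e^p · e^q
Evaluating each claim at the given values:
A. LHS = 4, RHS = 2 → fails here (LHS ≠ RHS)
B. LHS = 4, RHS = 4 → holds here (LHS = RHS)
C. LHS = e^3 ≈ 20.09, RHS = e^3 ≈ 20.09 → holds here (LHS = RHS)

Answer: A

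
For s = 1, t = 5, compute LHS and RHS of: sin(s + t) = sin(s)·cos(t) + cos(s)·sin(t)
LHS = sin(1 + 5) = sin(6) ≈ -0.2794
RHS = sin(1)·cos(5) + cos(1)·sin(5) = sin(5)·cos(1) + sin(1)·cos(5) ≈ -0.2794

LHS = RHS: the two sides agree.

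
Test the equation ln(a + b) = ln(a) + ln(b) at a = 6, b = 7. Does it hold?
Fails

Substituting a = 6, b = 7:

LHS = ln(6 + 7) = ln(13) ≈ 2.565
RHS = ln(6) + ln(7) ≈ 3.738

LHS ≠ RHS, so the equation does not hold at this point.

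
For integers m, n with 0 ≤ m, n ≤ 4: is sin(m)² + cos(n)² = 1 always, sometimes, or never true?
Sometimes true

It holds at (m, n) = (3, 3) (both sides equal 1), but fails at (m, n) = (1, 3) (LHS = sin(1)² + cos(3)² ≈ 1.688, RHS = 1).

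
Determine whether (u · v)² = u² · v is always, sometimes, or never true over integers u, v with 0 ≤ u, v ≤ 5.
Sometimes true

It holds at (u, v) = (4, 1) (both sides equal 16), but fails at (u, v) = (3, 4) (LHS = 144, RHS = 36).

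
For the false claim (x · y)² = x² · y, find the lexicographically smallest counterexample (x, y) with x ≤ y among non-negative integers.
Substituting (1, 2) into the claim:
LHS = (1 · 2)² = 4
RHS = 1² · 2 = 2

Since LHS ≠ RHS, this pair disproves the claim, and no lexicographically smaller pair (x ≤ y, non-negative integers) does.

For instance (4, 4) is also a counterexample (LHS = 256, RHS = 64), but it's lexicographically larger.

Answer: (x, y) = (1, 2)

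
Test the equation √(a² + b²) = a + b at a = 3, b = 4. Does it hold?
Substituting a = 3, b = 4:

LHS = √(3² + 4²) = 5
RHS = 3 + 4 = 7

LHS ≠ RHS, so the equation does not hold at this point.

Answer: Fails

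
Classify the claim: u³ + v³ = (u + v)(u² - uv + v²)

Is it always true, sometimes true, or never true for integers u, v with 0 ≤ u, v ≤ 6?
The identity holds for every pair in the range. For instance at (u, v) = (4, 4): both sides equal 128.

Answer: Always true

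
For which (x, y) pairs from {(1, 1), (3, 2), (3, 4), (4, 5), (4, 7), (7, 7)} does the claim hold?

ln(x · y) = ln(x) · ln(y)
(1, 1)

Testing each pair:
(1, 1): LHS = 0, RHS = 0 → holds
(3, 2): LHS = ln(6) ≈ 1.792, RHS = ln(2)·ln(3) ≈ 0.7615 → fails
(3, 4): LHS = ln(12) ≈ 2.485, RHS = ln(3)·ln(4) ≈ 1.523 → fails
(4, 5): LHS = ln(20) ≈ 2.996, RHS = ln(4)·ln(5) ≈ 2.231 → fails
(4, 7): LHS = ln(28) ≈ 3.332, RHS = ln(4)·ln(7) ≈ 2.698 → fails
(7, 7): LHS = ln(49) ≈ 3.892, RHS = ln(7)² ≈ 3.787 → fails

1 of 6 pairs satisfies the claim.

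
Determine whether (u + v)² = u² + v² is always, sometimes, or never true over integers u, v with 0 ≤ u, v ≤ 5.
It holds at (u, v) = (0, 0) (both sides equal 0), but fails at (u, v) = (3, 3) (LHS = 36, RHS = 18).

Answer: Sometimes true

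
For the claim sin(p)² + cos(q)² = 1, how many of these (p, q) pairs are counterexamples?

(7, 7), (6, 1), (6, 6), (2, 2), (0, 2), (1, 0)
Testing each pair:
(7, 7): LHS = sin(7)² + cos(7)² = 1, RHS = 1 → satisfies claim
(6, 1): LHS = sin(6)² + cos(1)² ≈ 0.37, RHS = 1 → counterexample
(6, 6): LHS = sin(6)² + cos(6)² = 1, RHS = 1 → satisfies claim
(2, 2): LHS = cos(2)² + sin(2)² = 1, RHS = 1 → satisfies claim
(0, 2): LHS = cos(2)² ≈ 0.1732, RHS = 1 → counterexample
(1, 0): LHS = sin(1)² + 1 ≈ 1.708, RHS = 1 → counterexample

That makes 3 counterexamples.

Answer: 3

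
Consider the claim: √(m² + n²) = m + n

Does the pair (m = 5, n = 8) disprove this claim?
Substituting m = 5, n = 8:
LHS = √(5² + 8²) = √(89) ≈ 9.434
RHS = 5 + 8 = 13

Since LHS ≠ RHS, this pair disproves the claim.

Answer: Yes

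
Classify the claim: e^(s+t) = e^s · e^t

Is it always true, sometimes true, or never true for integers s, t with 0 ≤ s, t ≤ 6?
The identity holds for every pair in the range. For instance at (s, t) = (6, 5): both sides equal e^11 ≈ 59874.1.

Answer: Always true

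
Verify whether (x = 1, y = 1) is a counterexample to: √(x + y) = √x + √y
Substituting x = 1, y = 1:
LHS = √(1 + 1) = √(2) ≈ 1.414
RHS = √1 + √1 = 2

Since LHS ≠ RHS, this pair disproves the claim.

Answer: Yes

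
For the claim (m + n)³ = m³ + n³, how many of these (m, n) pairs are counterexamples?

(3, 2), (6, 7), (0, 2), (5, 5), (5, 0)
3

Testing each pair:
(3, 2): LHS = 125, RHS = 35 → counterexample
(6, 7): LHS = 2197, RHS = 559 → counterexample
(0, 2): LHS = 8, RHS = 8 → satisfies claim
(5, 5): LHS = 1000, RHS = 250 → counterexample
(5, 0): LHS = 125, RHS = 125 → satisfies claim

That makes 3 counterexamples.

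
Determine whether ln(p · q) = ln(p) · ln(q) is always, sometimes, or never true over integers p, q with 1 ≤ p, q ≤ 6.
Sometimes true

It holds at (p, q) = (1, 1) (both sides equal 0), but fails at (p, q) = (2, 5) (LHS = ln(10) ≈ 2.303, RHS = ln(2)·ln(5) ≈ 1.116).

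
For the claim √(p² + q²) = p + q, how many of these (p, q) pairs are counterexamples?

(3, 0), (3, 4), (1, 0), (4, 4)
2

Testing each pair:
(3, 0): LHS = 3, RHS = 3 → satisfies claim
(3, 4): LHS = 5, RHS = 7 → counterexample
(1, 0): LHS = 1, RHS = 1 → satisfies claim
(4, 4): LHS = 4·√(2) ≈ 5.657, RHS = 8 → counterexample

That makes 2 counterexamples.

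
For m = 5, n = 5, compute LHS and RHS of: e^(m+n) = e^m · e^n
LHS = e^(5+5) = e^10 ≈ 22026.5
RHS = e^5 · e^5 = e^10 ≈ 22026.5

LHS = RHS: the two sides agree.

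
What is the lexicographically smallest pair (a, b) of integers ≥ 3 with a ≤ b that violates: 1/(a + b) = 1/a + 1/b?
(a, b) = (3, 3)

Substituting (3, 3) into the claim:
LHS = 1/(3 + 3) = 1/6
RHS = 1/3 + 1/3 = 2/3

Since LHS ≠ RHS, this pair disproves the claim, and no lexicographically smaller pair (a ≤ b, integers ≥ 3) does.

For instance (5, 7) is also a counterexample (LHS = 1/12, RHS = 12/35), but it's lexicographically larger.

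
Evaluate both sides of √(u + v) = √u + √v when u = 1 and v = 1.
LHS = √(1 + 1) = √(2) ≈ 1.414
RHS = √1 + √1 = 2

LHS ≠ RHS (they differ by about 0.5858), so the equation does not hold here.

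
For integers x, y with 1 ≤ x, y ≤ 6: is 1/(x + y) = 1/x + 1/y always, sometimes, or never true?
Never true

The claim fails for every pair in the range. For instance at (x, y) = (5, 4): LHS = 1/9, RHS = 9/20.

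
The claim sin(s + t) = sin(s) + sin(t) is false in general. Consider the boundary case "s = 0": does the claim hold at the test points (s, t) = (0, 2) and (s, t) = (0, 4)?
Yes, holds at both test points

At (0, 2): LHS = sin(2) ≈ 0.9093, RHS = sin(2) ≈ 0.9093 → equal
At (0, 4): LHS = sin(4) ≈ -0.7568, RHS = sin(4) ≈ -0.7568 → equal

So the claim does hold at both of these boundary points, even though it is not an identity.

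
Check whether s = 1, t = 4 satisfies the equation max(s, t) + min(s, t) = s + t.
Holds

Substituting s = 1, t = 4:

LHS = max(1, 4) + min(1, 4) = 5
RHS = 1 + 4 = 5

LHS = RHS, so the equation holds at this point.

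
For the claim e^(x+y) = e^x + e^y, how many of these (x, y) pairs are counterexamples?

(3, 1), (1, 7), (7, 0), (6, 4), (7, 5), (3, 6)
Testing each pair:
(3, 1): LHS = e^4 ≈ 54.6, RHS = e + e^3 ≈ 22.8 → counterexample
(1, 7): LHS = e^8 ≈ 2981, RHS = e + e^7 ≈ 1099 → counterexample
(7, 0): LHS = e^7 ≈ 1097, RHS = 1 + e^7 ≈ 1098 → counterexample
(6, 4): LHS = e^10 ≈ 22026.5, RHS = e^4 + e^6 ≈ 458 → counterexample
(7, 5): LHS = e^12 ≈ 162754.8, RHS = e^5 + e^7 ≈ 1245 → counterexample
(3, 6): LHS = e^9 ≈ 8103, RHS = e^3 + e^6 ≈ 423.5 → counterexample

That makes 6 counterexamples.

Answer: 6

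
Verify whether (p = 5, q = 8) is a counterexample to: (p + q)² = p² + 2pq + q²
No

Substituting p = 5, q = 8:
LHS = (5 + 8)² = 169
RHS = 5² + 2·5·8 + 8² = 169

The sides agree, so this pair does not disprove the claim.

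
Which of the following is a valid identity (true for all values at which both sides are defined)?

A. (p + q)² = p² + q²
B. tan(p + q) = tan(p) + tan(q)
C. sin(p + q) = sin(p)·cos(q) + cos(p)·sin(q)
C

A: fails at (3, 4) — LHS = 49, RHS = 25.
B: fails at (3, 3) — LHS = tan(6) ≈ -0.291, RHS = 2·tan(3) ≈ -0.2851.
C: holds — e.g. at (0, 1), both sides equal sin(1) ≈ 0.8415.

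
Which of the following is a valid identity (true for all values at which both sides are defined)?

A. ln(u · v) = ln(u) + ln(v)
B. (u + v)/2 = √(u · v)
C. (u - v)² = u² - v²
A

A: holds — e.g. at (6, 7), both sides equal ln(42) ≈ 3.738.
B: fails at (4, 6) — LHS = 5, RHS = 2·√(6) ≈ 4.899.
C: fails at (2, 5) — LHS = 9, RHS = -21.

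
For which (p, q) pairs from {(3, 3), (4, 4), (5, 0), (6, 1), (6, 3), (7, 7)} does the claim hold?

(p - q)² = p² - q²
Testing each pair:
(3, 3): LHS = 0, RHS = 0 → holds
(4, 4): LHS = 0, RHS = 0 → holds
(5, 0): LHS = 25, RHS = 25 → holds
(6, 1): LHS = 25, RHS = 35 → fails
(6, 3): LHS = 9, RHS = 27 → fails
(7, 7): LHS = 0, RHS = 0 → holds

4 of 6 pairs satisfy the claim.

Answer: (3, 3), (4, 4), (5, 0), (7, 7)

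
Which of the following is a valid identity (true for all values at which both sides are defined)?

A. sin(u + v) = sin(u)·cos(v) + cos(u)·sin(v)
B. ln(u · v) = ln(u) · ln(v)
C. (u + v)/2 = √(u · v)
A

A: holds — e.g. at (0, 1), both sides equal sin(1) ≈ 0.8415.
B: fails at (1, 5) — LHS = ln(5) ≈ 1.609, RHS = 0.
C: fails at (2, 4) — LHS = 3, RHS = 2·√(2) ≈ 2.828.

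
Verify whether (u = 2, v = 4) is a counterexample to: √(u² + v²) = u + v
Yes

Substituting u = 2, v = 4:
LHS = √(2² + 4²) = 2·√(5) ≈ 4.472
RHS = 2 + 4 = 6

Since LHS ≠ RHS, this pair disproves the claim.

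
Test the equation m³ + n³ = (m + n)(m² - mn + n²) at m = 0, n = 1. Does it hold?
Holds

Substituting m = 0, n = 1:

LHS = 0³ + 1³ = 1
RHS = (0 + 1)(0² - 0·1 + 1²) = 1

LHS = RHS, so the equation holds at this point.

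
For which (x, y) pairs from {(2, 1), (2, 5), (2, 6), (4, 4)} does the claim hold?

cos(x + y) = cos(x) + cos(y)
None

Testing each pair:
(2, 1): LHS = cos(3) ≈ -0.99, RHS = cos(2) + cos(1) ≈ 0.1242 → fails
(2, 5): LHS = cos(7) ≈ 0.7539, RHS = cos(2) + cos(5) ≈ -0.1325 → fails
(2, 6): LHS = cos(8) ≈ -0.1455, RHS = cos(2) + cos(6) ≈ 0.544 → fails
(4, 4): LHS = cos(8) ≈ -0.1455, RHS = 2·cos(4) ≈ -1.307 → fails

No pair satisfies the claim.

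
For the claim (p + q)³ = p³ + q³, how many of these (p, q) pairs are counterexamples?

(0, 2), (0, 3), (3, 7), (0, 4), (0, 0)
1

Testing each pair:
(0, 2): LHS = 8, RHS = 8 → satisfies claim
(0, 3): LHS = 27, RHS = 27 → satisfies claim
(3, 7): LHS = 1000, RHS = 370 → counterexample
(0, 4): LHS = 64, RHS = 64 → satisfies claim
(0, 0): LHS = 0, RHS = 0 → satisfies claim

That makes 1 counterexample.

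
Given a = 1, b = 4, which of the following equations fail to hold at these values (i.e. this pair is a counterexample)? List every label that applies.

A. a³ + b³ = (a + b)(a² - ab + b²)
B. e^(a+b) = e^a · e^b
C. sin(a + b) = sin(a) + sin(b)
C

Evaluating each claim at the given values:
A. LHS = 65, RHS = 65 → holds here (LHS = RHS)
B. LHS = e^5 ≈ 148.4, RHS = e^5 ≈ 148.4 → holds here (LHS = RHS)
C. LHS = sin(5) ≈ -0.9589, RHS = sin(4) + sin(1) ≈ 0.08467 → fails here (LHS ≠ RHS)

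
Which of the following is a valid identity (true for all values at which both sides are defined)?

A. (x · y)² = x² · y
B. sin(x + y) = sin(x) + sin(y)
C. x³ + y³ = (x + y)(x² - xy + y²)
A: fails at (5, 8) — LHS = 1600, RHS = 200.
B: fails at (3, 5) — LHS = sin(8) ≈ 0.9894, RHS = sin(5) + sin(3) ≈ -0.8178.
C: holds — e.g. at (2, 7), both sides equal 351.

Answer: C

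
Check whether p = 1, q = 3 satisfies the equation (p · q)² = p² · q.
Substituting p = 1, q = 3:

LHS = (1 · 3)² = 9
RHS = 1² · 3 = 3

LHS ≠ RHS, so the equation does not hold at this point.

Answer: Fails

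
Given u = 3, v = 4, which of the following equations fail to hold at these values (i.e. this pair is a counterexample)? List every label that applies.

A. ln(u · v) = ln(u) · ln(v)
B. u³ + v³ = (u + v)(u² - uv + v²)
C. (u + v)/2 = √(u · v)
Evaluating each claim at the given values:
A. LHS = ln(12) ≈ 2.485, RHS = ln(3)·ln(4) ≈ 1.523 → fails here (LHS ≠ RHS)
B. LHS = 91, RHS = 91 → holds here (LHS = RHS)
C. LHS = 7/2, RHS = 2·√(3) ≈ 3.464 → fails here (LHS ≠ RHS)

Answer: A, C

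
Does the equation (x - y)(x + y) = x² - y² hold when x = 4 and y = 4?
Holds

Substituting x = 4, y = 4:

LHS = (4 - 4)(4 + 4) = 0
RHS = 4² - 4² = 0

LHS = RHS, so the equation holds at this point.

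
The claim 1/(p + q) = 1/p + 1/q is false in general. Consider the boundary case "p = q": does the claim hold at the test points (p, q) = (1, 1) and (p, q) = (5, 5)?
At (1, 1): LHS = 1/2 ≠ RHS = 2
At (5, 5): LHS = 1/10 ≠ RHS = 2/5

Answer: No, fails at both test points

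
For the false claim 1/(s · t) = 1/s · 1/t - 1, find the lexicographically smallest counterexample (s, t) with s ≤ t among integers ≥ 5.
(s, t) = (5, 5)

Substituting (5, 5) into the claim:
LHS = 1/(5 · 5) = 1/25
RHS = 1/5 · 1/5 - 1 = -24/25

Since LHS ≠ RHS, this pair disproves the claim, and no lexicographically smaller pair (s ≤ t, integers ≥ 5) does.

For instance (8, 8) is also a counterexample (LHS = 1/64, RHS = -63/64), but it's lexicographically larger.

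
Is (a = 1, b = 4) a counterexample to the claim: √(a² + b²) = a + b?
Yes

Substituting a = 1, b = 4:
LHS = √(1² + 4²) = √(17) ≈ 4.123
RHS = 1 + 4 = 5

Since LHS ≠ RHS, this pair disproves the claim.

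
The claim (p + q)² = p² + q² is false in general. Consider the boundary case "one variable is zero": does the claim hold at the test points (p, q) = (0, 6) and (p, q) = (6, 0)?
Yes, holds at both test points

At (0, 6): LHS = 36, RHS = 36 → equal
At (6, 0): LHS = 36, RHS = 36 → equal

So the claim does hold at both of these boundary points, even though it is not an identity.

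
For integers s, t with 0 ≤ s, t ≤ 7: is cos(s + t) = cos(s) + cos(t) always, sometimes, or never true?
The claim fails for every pair in the range. For instance at (s, t) = (6, 1): LHS = cos(7) ≈ 0.7539, RHS = cos(1) + cos(6) ≈ 1.5.

Answer: Never true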